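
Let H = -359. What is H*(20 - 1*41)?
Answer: 7539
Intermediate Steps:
H*(20 - 1*41) = -359*(20 - 1*41) = -359*(20 - 41) = -359*(-21) = 7539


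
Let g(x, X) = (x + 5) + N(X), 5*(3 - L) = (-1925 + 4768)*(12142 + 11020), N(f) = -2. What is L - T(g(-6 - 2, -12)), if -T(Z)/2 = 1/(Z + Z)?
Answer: -65849552/5 ≈ -1.3170e+7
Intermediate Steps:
L = -65849551/5 (L = 3 - (-1925 + 4768)*(12142 + 11020)/5 = 3 - 2843*23162/5 = 3 - ⅕*65849566 = 3 - 65849566/5 = -65849551/5 ≈ -1.3170e+7)
g(x, X) = 3 + x (g(x, X) = (x + 5) - 2 = (5 + x) - 2 = 3 + x)
T(Z) = -1/Z (T(Z) = -2/(Z + Z) = -2*1/(2*Z) = -1/Z)
L - T(g(-6 - 2, -12)) = -65849551/5 - (-1)/(3 + (-6 - 2)) = -65849551/5 - (-1)/(3 - 8) = -65849551/5 - (-1)/(-5) = -65849551/5 - (-1)*(-1)/5 = -65849551/5 - 1*⅕ = -65849551/5 - ⅕ = -65849552/5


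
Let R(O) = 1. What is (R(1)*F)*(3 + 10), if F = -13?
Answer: -169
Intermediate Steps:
(R(1)*F)*(3 + 10) = (1*(-13))*(3 + 10) = -13*13 = -169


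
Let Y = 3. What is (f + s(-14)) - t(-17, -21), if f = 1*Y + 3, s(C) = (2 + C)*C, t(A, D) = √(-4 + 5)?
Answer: 173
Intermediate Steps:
t(A, D) = 1 (t(A, D) = √1 = 1)
s(C) = C*(2 + C)
f = 6 (f = 1*3 + 3 = 3 + 3 = 6)
(f + s(-14)) - t(-17, -21) = (6 - 14*(2 - 14)) - 1*1 = (6 - 14*(-12)) - 1 = (6 + 168) - 1 = 174 - 1 = 173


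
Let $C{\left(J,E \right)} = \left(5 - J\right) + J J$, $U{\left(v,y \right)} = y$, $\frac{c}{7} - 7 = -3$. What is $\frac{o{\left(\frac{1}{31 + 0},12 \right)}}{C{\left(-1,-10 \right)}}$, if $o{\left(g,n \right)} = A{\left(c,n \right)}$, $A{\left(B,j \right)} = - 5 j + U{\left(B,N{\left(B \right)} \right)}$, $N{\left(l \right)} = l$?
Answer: $- \frac{32}{7} \approx -4.5714$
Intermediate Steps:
$c = 28$ ($c = 49 + 7 \left(-3\right) = 49 - 21 = 28$)
$A{\left(B,j \right)} = B - 5 j$ ($A{\left(B,j \right)} = - 5 j + B = B - 5 j$)
$C{\left(J,E \right)} = 5 + J^{2} - J$ ($C{\left(J,E \right)} = \left(5 - J\right) + J^{2} = 5 + J^{2} - J$)
$o{\left(g,n \right)} = 28 - 5 n$
$\frac{o{\left(\frac{1}{31 + 0},12 \right)}}{C{\left(-1,-10 \right)}} = \frac{28 - 60}{5 + \left(-1\right)^{2} - -1} = \frac{28 - 60}{5 + 1 + 1} = - \frac{32}{7}$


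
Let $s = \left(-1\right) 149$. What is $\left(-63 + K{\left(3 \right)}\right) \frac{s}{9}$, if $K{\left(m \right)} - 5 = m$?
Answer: $\frac{8195}{9} \approx 910.56$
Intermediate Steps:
$K{\left(m \right)} = 5 + m$
$s = -149$
$\left(-63 + K{\left(3 \right)}\right) \frac{s}{9} = \left(-63 + \left(5 + 3\right)\right) \left(- \frac{149}{9}\right) = \left(-63 + 8\right) \left(\left(-149\right) \frac{1}{9}\right) = \left(-55\right) \left(- \frac{149}{9}\right) = \frac{8195}{9}$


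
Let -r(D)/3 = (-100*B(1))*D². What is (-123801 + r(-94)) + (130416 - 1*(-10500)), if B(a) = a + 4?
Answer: 13271115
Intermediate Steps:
B(a) = 4 + a
r(D) = 1500*D² (r(D) = -3*(-100*(4 + 1))*D² = -3*(-100*5)*D² = -(-1500)*D² = 1500*D²)
(-123801 + r(-94)) + (130416 - 1*(-10500)) = (-123801 + 1500*(-94)²) + (130416 - 1*(-10500)) = (-123801 + 1500*8836) + (130416 + 10500) = (-123801 + 13254000) + 140916 = 13130199 + 140916 = 13271115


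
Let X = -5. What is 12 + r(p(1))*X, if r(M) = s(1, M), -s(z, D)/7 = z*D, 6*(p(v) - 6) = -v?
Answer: 1297/6 ≈ 216.17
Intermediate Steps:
p(v) = 6 - v/6 (p(v) = 6 + (-v)/6 = 6 - v/6)
s(z, D) = -7*D*z (s(z, D) = -7*z*D = -7*D*z)
r(M) = -7*M (r(M) = -7*M*1 = -7*M)
12 + r(p(1))*X = 12 - 7*(6 - ⅙*1)*(-5) = 12 - 7*(6 - ⅙)*(-5) = 12 - 7*35/6*(-5) = 12 - 245/6*(-5) = 12 + 1225/6 = 1297/6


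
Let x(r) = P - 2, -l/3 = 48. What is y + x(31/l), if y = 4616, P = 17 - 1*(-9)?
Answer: 4640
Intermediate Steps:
l = -144 (l = -3*48 = -144)
P = 26 (P = 17 + 9 = 26)
x(r) = 24 (x(r) = 26 - 2 = 24)
y + x(31/l) = 4616 + 24 = 4640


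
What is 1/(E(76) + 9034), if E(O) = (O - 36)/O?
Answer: 19/171656 ≈ 0.00011069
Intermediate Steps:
E(O) = (-36 + O)/O
1/(E(76) + 9034) = 1/((-36 + 76)/76 + 9034) = 1/((1/76)*40 + 9034) = 1/(10/19 + 9034) = 1/(171656/19) = 19/171656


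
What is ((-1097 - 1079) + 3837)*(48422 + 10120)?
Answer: 97238262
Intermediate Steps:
((-1097 - 1079) + 3837)*(48422 + 10120) = (-2176 + 3837)*58542 = 1661*58542 = 97238262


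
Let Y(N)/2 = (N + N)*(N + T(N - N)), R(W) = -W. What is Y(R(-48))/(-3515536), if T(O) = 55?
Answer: -1236/219721 ≈ -0.0056253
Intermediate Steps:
Y(N) = 4*N*(55 + N) (Y(N) = 2*((N + N)*(N + 55)) = 2*((2*N)*(55 + N)) = 2*(2*N*(55 + N)) = 4*N*(55 + N))
Y(R(-48))/(-3515536) = (4*(-1*(-48))*(55 - 1*(-48)))/(-3515536) = (4*48*(55 + 48))*(-1/3515536) = (4*48*103)*(-1/3515536) = 19776*(-1/3515536) = -1236/219721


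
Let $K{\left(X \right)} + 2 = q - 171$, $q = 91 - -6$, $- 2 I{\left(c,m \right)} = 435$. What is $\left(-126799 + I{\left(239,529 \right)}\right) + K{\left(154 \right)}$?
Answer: $- \frac{254185}{2} \approx -1.2709 \cdot 10^{5}$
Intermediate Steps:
$I{\left(c,m \right)} = - \frac{435}{2}$ ($I{\left(c,m \right)} = \left(- \frac{1}{2}\right) 435 = - \frac{435}{2}$)
$q = 97$ ($q = 91 + 6 = 97$)
$K{\left(X \right)} = -76$ ($K{\left(X \right)} = -2 + \left(97 - 171\right) = -2 - 74 = -76$)
$\left(-126799 + I{\left(239,529 \right)}\right) + K{\left(154 \right)} = \left(-126799 - \frac{435}{2}\right) - 76 = - \frac{254033}{2} - 76 = - \frac{254185}{2}$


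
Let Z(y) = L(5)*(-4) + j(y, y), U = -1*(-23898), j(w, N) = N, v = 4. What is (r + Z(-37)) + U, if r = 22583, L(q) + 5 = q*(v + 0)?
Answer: 46384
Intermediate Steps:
U = 23898
L(q) = -5 + 4*q (L(q) = -5 + q*(4 + 0) = -5 + q*4 = -5 + 4*q)
Z(y) = -60 + y (Z(y) = (-5 + 4*5)*(-4) + y = (-5 + 20)*(-4) + y = 15*(-4) + y = -60 + y)
(r + Z(-37)) + U = (22583 + (-60 - 37)) + 23898 = (22583 - 97) + 23898 = 22486 + 23898 = 46384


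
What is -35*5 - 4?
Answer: -179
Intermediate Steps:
-35*5 - 4 = -7*25 - 4 = -175 - 4 = -179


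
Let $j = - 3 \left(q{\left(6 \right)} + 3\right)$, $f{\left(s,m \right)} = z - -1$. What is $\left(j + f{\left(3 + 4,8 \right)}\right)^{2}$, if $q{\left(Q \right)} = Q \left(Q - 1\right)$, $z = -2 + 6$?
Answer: $8836$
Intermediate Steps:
$z = 4$
$f{\left(s,m \right)} = 5$ ($f{\left(s,m \right)} = 4 - -1 = 4 + 1 = 5$)
$q{\left(Q \right)} = Q \left(-1 + Q\right)$
$j = -99$ ($j = - 3 \left(6 \left(-1 + 6\right) + 3\right) = - 3 \left(6 \cdot 5 + 3\right) = - 3 \left(30 + 3\right) = \left(-3\right) 33 = -99$)
$\left(j + f{\left(3 + 4,8 \right)}\right)^{2} = \left(-99 + 5\right)^{2} = \left(-94\right)^{2} = 8836$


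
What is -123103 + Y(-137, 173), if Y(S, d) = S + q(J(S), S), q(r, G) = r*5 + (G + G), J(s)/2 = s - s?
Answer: -123514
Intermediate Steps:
J(s) = 0 (J(s) = 2*(s - s) = 2*0 = 0)
q(r, G) = 2*G + 5*r (q(r, G) = 5*r + 2*G = 2*G + 5*r)
Y(S, d) = 3*S (Y(S, d) = S + (2*S + 5*0) = S + (2*S + 0) = S + 2*S = 3*S)
-123103 + Y(-137, 173) = -123103 + 3*(-137) = -123103 - 411 = -123514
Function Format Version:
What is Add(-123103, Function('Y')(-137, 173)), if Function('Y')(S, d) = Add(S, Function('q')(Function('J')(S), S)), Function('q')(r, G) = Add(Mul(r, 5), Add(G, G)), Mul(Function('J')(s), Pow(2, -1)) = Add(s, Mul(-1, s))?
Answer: -123514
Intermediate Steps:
Function('J')(s) = 0 (Function('J')(s) = Mul(2, Add(s, Mul(-1, s))) = Mul(2, 0) = 0)
Function('q')(r, G) = Add(Mul(2, G), Mul(5, r)) (Function('q')(r, G) = Add(Mul(5, r), Mul(2, G)) = Add(Mul(2, G), Mul(5, r)))
Function('Y')(S, d) = Mul(3, S) (Function('Y')(S, d) = Add(S, Add(Mul(2, S), Mul(5, 0))) = Add(S, Add(Mul(2, S), 0)) = Add(S, Mul(2, S)) = Mul(3, S))
Add(-123103, Function('Y')(-137, 173)) = Add(-123103, Mul(3, -137)) = Add(-123103, -411) = -123514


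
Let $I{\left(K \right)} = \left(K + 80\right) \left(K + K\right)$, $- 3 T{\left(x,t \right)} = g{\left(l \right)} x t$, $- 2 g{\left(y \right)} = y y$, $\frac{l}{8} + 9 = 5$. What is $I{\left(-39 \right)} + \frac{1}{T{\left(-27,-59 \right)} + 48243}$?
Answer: $- \frac{1023727769}{320115} \approx -3198.0$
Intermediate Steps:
$l = -32$ ($l = -72 + 8 \cdot 5 = -72 + 40 = -32$)
$g{\left(y \right)} = - \frac{y^{2}}{2}$ ($g{\left(y \right)} = - \frac{y y}{2} = - \frac{y^{2}}{2}$)
$T{\left(x,t \right)} = \frac{512 t x}{3}$ ($T{\left(x,t \right)} = - \frac{- \frac{\left(-32\right)^{2}}{2} x t}{3} = - \frac{\left(- \frac{1}{2}\right) 1024 t x}{3} = - \frac{\left(-512\right) t x}{3} = \frac{512 t x}{3}$)
$I{\left(K \right)} = 2 K \left(80 + K\right)$ ($I{\left(K \right)} = \left(80 + K\right) 2 K = 2 K \left(80 + K\right)$)
$I{\left(-39 \right)} + \frac{1}{T{\left(-27,-59 \right)} + 48243} = 2 \left(-39\right) \left(80 - 39\right) + \frac{1}{\frac{512}{3} \left(-59\right) \left(-27\right) + 48243} = 2 \left(-39\right) 41 + \frac{1}{271872 + 48243} = -3198 + \frac{1}{320115} = - \frac{1023727769}{320115}$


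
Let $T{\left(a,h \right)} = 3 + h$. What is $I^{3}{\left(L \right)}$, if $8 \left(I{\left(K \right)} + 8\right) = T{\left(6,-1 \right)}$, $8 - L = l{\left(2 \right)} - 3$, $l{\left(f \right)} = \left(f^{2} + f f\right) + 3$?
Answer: $- \frac{29791}{64} \approx -465.48$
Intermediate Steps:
$l{\left(f \right)} = 3 + 2 f^{2}$ ($l{\left(f \right)} = \left(f^{2} + f^{2}\right) + 3 = 2 f^{2} + 3 = 3 + 2 f^{2}$)
$L = 0$ ($L = 8 - \left(\left(3 + 2 \cdot 2^{2}\right) - 3\right) = 8 - \left(\left(3 + 2 \cdot 4\right) - 3\right) = 8 - \left(\left(3 + 8\right) - 3\right) = 8 - \left(11 - 3\right) = 8 - 8 = 0$)
$I{\left(K \right)} = - \frac{31}{4}$ ($I{\left(K \right)} = -8 + \frac{3 - 1}{8} = -8 + \frac{1}{8} \cdot 2 = -8 + \frac{1}{4} = - \frac{31}{4}$)
$I^{3}{\left(L \right)} = \left(- \frac{31}{4}\right)^{3} = - \frac{29791}{64}$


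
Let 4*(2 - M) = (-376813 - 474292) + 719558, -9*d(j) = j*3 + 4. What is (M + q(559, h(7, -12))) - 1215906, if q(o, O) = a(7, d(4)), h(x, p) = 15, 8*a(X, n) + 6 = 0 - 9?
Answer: -9464153/8 ≈ -1.1830e+6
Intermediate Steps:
d(j) = -4/9 - j/3 (d(j) = -(j*3 + 4)/9 = -(3*j + 4)/9 = -(4 + 3*j)/9 = -4/9 - j/3)
a(X, n) = -15/8 (a(X, n) = -¾ + (0 - 9)/8 = -¾ + (⅛)*(-9) = -¾ - 9/8 = -15/8)
q(o, O) = -15/8
M = 131555/4 (M = 2 - ((-376813 - 474292) + 719558)/4 = 2 - (-851105 + 719558)/4 = 2 - ¼*(-131547) = 2 + 131547/4 = 131555/4 ≈ 32889.)
(M + q(559, h(7, -12))) - 1215906 = (131555/4 - 15/8) - 1215906 = 263095/8 - 1215906 = -9464153/8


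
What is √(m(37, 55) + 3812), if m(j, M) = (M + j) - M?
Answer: √3849 ≈ 62.040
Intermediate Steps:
m(j, M) = j
√(m(37, 55) + 3812) = √(37 + 3812) = √3849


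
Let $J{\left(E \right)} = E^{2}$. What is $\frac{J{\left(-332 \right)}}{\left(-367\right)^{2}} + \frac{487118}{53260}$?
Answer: $\frac{35739983271}{3586768070} \approx 9.9644$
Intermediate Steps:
$\frac{J{\left(-332 \right)}}{\left(-367\right)^{2}} + \frac{487118}{53260} = \frac{\left(-332\right)^{2}}{\left(-367\right)^{2}} + \frac{487118}{53260} = \frac{110224}{134689} + 487118 \cdot \frac{1}{53260} = 110224 \cdot \frac{1}{134689} + \frac{243559}{26630} = \frac{110224}{134689} + \frac{243559}{26630} = \frac{35739983271}{3586768070}$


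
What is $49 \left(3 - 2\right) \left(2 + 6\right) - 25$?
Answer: $367$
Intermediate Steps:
$49 \left(3 - 2\right) \left(2 + 6\right) - 25 = 49 \cdot 1 \cdot 8 - 25 = 49 \cdot 8 - 25 = 392 - 25 = 367$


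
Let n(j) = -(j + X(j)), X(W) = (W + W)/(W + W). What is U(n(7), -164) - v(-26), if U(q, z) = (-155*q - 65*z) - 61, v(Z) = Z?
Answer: 11865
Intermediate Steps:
X(W) = 1 (X(W) = (2*W)/((2*W)) = (2*W)*(1/(2*W)) = 1)
n(j) = -1 - j (n(j) = -(j + 1) = -(1 + j) = -1 - j)
U(q, z) = -61 - 155*q - 65*z
U(n(7), -164) - v(-26) = (-61 - 155*(-1 - 1*7) - 65*(-164)) - 1*(-26) = (-61 - 155*(-1 - 7) + 10660) + 26 = (-61 - 155*(-8) + 10660) + 26 = (-61 + 1240 + 10660) + 26 = 11839 + 26 = 11865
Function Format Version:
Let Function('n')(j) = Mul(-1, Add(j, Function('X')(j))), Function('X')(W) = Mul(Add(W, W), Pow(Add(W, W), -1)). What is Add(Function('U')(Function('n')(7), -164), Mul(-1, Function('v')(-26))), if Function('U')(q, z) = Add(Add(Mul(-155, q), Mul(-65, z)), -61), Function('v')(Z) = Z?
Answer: 11865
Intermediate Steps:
Function('X')(W) = 1 (Function('X')(W) = Mul(Mul(2, W), Pow(Mul(2, W), -1)) = Mul(Mul(2, W), Mul(Rational(1, 2), Pow(W, -1))) = 1)
Function('n')(j) = Add(-1, Mul(-1, j)) (Function('n')(j) = Mul(-1, Add(j, 1)) = Mul(-1, Add(1, j)) = Add(-1, Mul(-1, j)))
Function('U')(q, z) = Add(-61, Mul(-155, q), Mul(-65, z))
Add(Function('U')(Function('n')(7), -164), Mul(-1, Function('v')(-26))) = Add(Add(-61, Mul(-155, Add(-1, Mul(-1, 7))), Mul(-65, -164)), Mul(-1, -26)) = Add(Add(-61, Mul(-155, Add(-1, -7)), 10660), 26) = Add(Add(-61, Mul(-155, -8), 10660), 26) = Add(Add(-61, 1240, 10660), 26) = Add(11839, 26) = 11865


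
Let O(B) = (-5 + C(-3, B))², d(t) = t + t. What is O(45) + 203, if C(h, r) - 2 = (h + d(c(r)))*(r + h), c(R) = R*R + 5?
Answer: 29033093084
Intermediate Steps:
c(R) = 5 + R² (c(R) = R² + 5 = 5 + R²)
d(t) = 2*t
C(h, r) = 2 + (h + r)*(10 + h + 2*r²) (C(h, r) = 2 + (h + 2*(5 + r²))*(r + h) = 2 + (h + (10 + 2*r²))*(h + r) = 2 + (10 + h + 2*r²)*(h + r) = 2 + (h + r)*(10 + h + 2*r²))
O(B) = (-24 - 6*B² - 3*B + 2*B*(5 + B²))² (O(B) = (-5 + (2 + (-3)² - 3*B + 2*(-3)*(5 + B²) + 2*B*(5 + B²)))² = (-5 + (2 + 9 - 3*B + (-30 - 6*B²) + 2*B*(5 + B²)))² = (-5 + (-19 - 6*B² - 3*B + 2*B*(5 + B²)))² = (-24 - 6*B² - 3*B + 2*B*(5 + B²))²)
O(45) + 203 = (-24 - 6*45² + 2*45³ + 7*45)² + 203 = (-24 - 6*2025 + 2*91125 + 315)² + 203 = (-24 - 12150 + 182250 + 315)² + 203 = 170391² + 203 = 29033092881 + 203 = 29033093084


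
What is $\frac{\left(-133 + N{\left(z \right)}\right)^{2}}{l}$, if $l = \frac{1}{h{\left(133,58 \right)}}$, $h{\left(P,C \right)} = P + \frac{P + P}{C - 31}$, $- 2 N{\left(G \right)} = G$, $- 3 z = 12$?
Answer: $\frac{66189977}{27} \approx 2.4515 \cdot 10^{6}$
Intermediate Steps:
$z = -4$ ($z = \left(- \frac{1}{3}\right) 12 = -4$)
$N{\left(G \right)} = - \frac{G}{2}$
$h{\left(P,C \right)} = P + \frac{2 P}{-31 + C}$
$l = \frac{27}{3857}$ ($l = \frac{1}{133 \frac{1}{-31 + 58} \left(-29 + 58\right)} = \frac{1}{133 \cdot \frac{1}{27} \cdot 29} = \frac{1}{\frac{3857}{27}} = \frac{27}{3857} \approx 0.0070003$)
$\frac{\left(-133 + N{\left(z \right)}\right)^{2}}{l} = \frac{\left(-133 - -2\right)^{2}}{\frac{27}{3857}} = \left(-133 + 2\right)^{2} \cdot \frac{3857}{27} = \left(-131\right)^{2} \cdot \frac{3857}{27} = 17161 \cdot \frac{3857}{27} = \frac{66189977}{27}$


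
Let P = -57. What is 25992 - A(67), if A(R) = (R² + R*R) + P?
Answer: 17071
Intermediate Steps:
A(R) = -57 + 2*R² (A(R) = (R² + R*R) - 57 = (R² + R²) - 57 = 2*R² - 57 = -57 + 2*R²)
25992 - A(67) = 25992 - (-57 + 2*67²) = 25992 - (-57 + 2*4489) = 25992 - (-57 + 8978) = 25992 - 1*8921 = 25992 - 8921 = 17071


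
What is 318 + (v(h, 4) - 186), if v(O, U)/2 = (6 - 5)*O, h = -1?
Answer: 130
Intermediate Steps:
v(O, U) = 2*O (v(O, U) = 2*((6 - 5)*O) = 2*(1*O) = 2*O)
318 + (v(h, 4) - 186) = 318 + (2*(-1) - 186) = 318 + (-2 - 186) = 318 - 188 = 130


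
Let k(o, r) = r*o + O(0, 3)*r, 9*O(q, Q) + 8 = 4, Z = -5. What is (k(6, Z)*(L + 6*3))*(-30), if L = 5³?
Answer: 357500/3 ≈ 1.1917e+5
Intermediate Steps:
O(q, Q) = -4/9 (O(q, Q) = -8/9 + (⅑)*4 = -8/9 + 4/9 = -4/9)
L = 125
k(o, r) = -4*r/9 + o*r (k(o, r) = r*o - 4*r/9 = o*r - 4*r/9 = -4*r/9 + o*r)
(k(6, Z)*(L + 6*3))*(-30) = (((⅑)*(-5)*(-4 + 9*6))*(125 + 6*3))*(-30) = (((⅑)*(-5)*(-4 + 54))*(125 + 18))*(-30) = (((⅑)*(-5)*50)*143)*(-30) = -250/9*143*(-30) = -35750/9*(-30) = 357500/3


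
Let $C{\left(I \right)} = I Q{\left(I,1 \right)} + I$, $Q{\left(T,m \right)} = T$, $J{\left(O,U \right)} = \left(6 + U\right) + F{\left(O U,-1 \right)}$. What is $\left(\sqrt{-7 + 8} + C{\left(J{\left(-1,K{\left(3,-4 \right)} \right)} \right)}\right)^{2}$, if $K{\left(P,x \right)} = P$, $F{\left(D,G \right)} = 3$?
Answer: $24649$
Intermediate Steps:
$J{\left(O,U \right)} = 9 + U$ ($J{\left(O,U \right)} = \left(6 + U\right) + 3 = 9 + U$)
$C{\left(I \right)} = I + I^{2}$ ($C{\left(I \right)} = I I + I = I^{2} + I = I + I^{2}$)
$\left(\sqrt{-7 + 8} + C{\left(J{\left(-1,K{\left(3,-4 \right)} \right)} \right)}\right)^{2} = \left(\sqrt{-7 + 8} + \left(9 + 3\right) \left(1 + \left(9 + 3\right)\right)\right)^{2} = \left(\sqrt{1} + 12 \left(1 + 12\right)\right)^{2} = \left(1 + 12 \cdot 13\right)^{2} = \left(1 + 156\right)^{2} = 157^{2} = 24649$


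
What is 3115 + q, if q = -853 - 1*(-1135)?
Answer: 3397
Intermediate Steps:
q = 282 (q = -853 + 1135 = 282)
3115 + q = 3115 + 282 = 3397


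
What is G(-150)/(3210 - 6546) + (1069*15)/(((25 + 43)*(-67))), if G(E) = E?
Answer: -1100195/316642 ≈ -3.4746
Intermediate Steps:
G(-150)/(3210 - 6546) + (1069*15)/(((25 + 43)*(-67))) = -150/(3210 - 6546) + (1069*15)/(((25 + 43)*(-67))) = -150/(-3336) + 16035/((68*(-67))) = -150*(-1/3336) + 16035/(-4556) = 25/556 + 16035*(-1/4556) = 25/556 - 16035/4556 = -1100195/316642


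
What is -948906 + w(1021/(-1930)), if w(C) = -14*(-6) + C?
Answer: -1831227481/1930 ≈ -9.4882e+5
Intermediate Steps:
w(C) = 84 + C
-948906 + w(1021/(-1930)) = -948906 + (84 + 1021/(-1930)) = -948906 + (84 + 1021*(-1/1930)) = -948906 + (84 - 1021/1930) = -948906 + 161099/1930 = -1831227481/1930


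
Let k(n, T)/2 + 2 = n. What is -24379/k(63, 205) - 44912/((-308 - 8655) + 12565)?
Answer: -46646211/219722 ≈ -212.30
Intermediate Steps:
k(n, T) = -4 + 2*n
-24379/k(63, 205) - 44912/((-308 - 8655) + 12565) = -24379/(-4 + 2*63) - 44912/((-308 - 8655) + 12565) = -24379/(-4 + 126) - 44912/(-8963 + 12565) = -24379/122 - 44912/3602 = -24379*1/122 - 44912*1/3602 = -24379/122 - 22456/1801 = -46646211/219722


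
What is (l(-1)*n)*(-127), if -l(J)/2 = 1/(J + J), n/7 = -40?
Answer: 35560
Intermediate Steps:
n = -280 (n = 7*(-40) = -280)
l(J) = -1/J (l(J) = -2/(J + J) = -2*1/(2*J) = -1/J)
(l(-1)*n)*(-127) = (-1/(-1)*(-280))*(-127) = (-1*(-1)*(-280))*(-127) = (1*(-280))*(-127) = -280*(-127) = 35560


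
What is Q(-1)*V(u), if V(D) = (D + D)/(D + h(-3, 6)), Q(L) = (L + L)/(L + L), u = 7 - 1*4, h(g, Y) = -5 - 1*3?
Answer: -6/5 ≈ -1.2000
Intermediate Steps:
h(g, Y) = -8 (h(g, Y) = -5 - 3 = -8)
u = 3 (u = 7 - 4 = 3)
Q(L) = 1 (Q(L) = (2*L)/((2*L)) = (2*L)*(1/(2*L)) = 1)
V(D) = 2*D/(-8 + D) (V(D) = (D + D)/(D - 8) = (2*D)/(-8 + D) = 2*D/(-8 + D))
Q(-1)*V(u) = 1*(2*3/(-8 + 3)) = 1*(2*3/(-5)) = 1*(2*3*(-1/5)) = 1*(-6/5) = -6/5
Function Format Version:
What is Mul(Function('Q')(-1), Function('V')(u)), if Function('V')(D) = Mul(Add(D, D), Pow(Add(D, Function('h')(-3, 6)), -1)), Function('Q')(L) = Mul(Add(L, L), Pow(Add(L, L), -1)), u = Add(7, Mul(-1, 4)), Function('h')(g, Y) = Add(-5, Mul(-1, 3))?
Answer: Rational(-6, 5) ≈ -1.2000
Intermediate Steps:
Function('h')(g, Y) = -8 (Function('h')(g, Y) = Add(-5, -3) = -8)
u = 3 (u = Add(7, -4) = 3)
Function('Q')(L) = 1 (Function('Q')(L) = Mul(Mul(2, L), Pow(Mul(2, L), -1)) = Mul(Mul(2, L), Mul(Rational(1, 2), Pow(L, -1))) = 1)
Function('V')(D) = Mul(2, D, Pow(Add(-8, D), -1)) (Function('V')(D) = Mul(Add(D, D), Pow(Add(D, -8), -1)) = Mul(Mul(2, D), Pow(Add(-8, D), -1)) = Mul(2, D, Pow(Add(-8, D), -1)))
Mul(Function('Q')(-1), Function('V')(u)) = Mul(1, Mul(2, 3, Pow(Add(-8, 3), -1))) = Mul(1, Mul(2, 3, Pow(-5, -1))) = Mul(1, Mul(2, 3, Rational(-1, 5))) = Mul(1, Rational(-6, 5)) = Rational(-6, 5)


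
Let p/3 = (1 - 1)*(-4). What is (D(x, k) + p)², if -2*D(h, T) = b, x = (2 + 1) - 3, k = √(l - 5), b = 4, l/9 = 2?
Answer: 4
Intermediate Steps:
l = 18 (l = 9*2 = 18)
k = √13 (k = √(18 - 5) = √13 ≈ 3.6056)
x = 0 (x = 3 - 3 = 0)
D(h, T) = -2 (D(h, T) = -½*4 = -2)
p = 0 (p = 3*((1 - 1)*(-4)) = 3*(0*(-4)) = 3*0 = 0)
(D(x, k) + p)² = (-2 + 0)² = (-2)² = 4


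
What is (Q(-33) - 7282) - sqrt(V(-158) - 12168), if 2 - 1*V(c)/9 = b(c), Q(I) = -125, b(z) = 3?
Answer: -7407 - 3*I*sqrt(1353) ≈ -7407.0 - 110.35*I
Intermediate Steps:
V(c) = -9 (V(c) = 18 - 9*3 = 18 - 27 = -9)
(Q(-33) - 7282) - sqrt(V(-158) - 12168) = (-125 - 7282) - sqrt(-9 - 12168) = -7407 - sqrt(-12177) = -7407 - 3*I*sqrt(1353)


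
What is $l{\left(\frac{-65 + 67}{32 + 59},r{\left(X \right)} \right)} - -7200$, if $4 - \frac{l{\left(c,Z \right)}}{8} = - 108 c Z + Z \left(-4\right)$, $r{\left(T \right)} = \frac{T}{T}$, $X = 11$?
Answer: $\frac{662752}{91} \approx 7283.0$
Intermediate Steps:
$r{\left(T \right)} = 1$
$l{\left(c,Z \right)} = 32 + 32 Z + 864 Z c$ ($l{\left(c,Z \right)} = 32 - 8 \left(- 108 c Z + Z \left(-4\right)\right) = 32 - 8 \left(- 108 Z c - 4 Z\right) = 32 - 8 \left(- 4 Z - 108 Z c\right) = 32 + \left(32 Z + 864 Z c\right) = 32 + 32 Z + 864 Z c$)
$l{\left(\frac{-65 + 67}{32 + 59},r{\left(X \right)} \right)} - -7200 = \left(32 + 32 \cdot 1 + 864 \cdot 1 \frac{-65 + 67}{32 + 59}\right) - -7200 = \left(32 + 32 + 864 \cdot 1 \cdot \frac{2}{91}\right) + 7200 = \left(32 + 32 + \frac{1728}{91}\right) + 7200 = \frac{7552}{91} + 7200 = \frac{662752}{91}$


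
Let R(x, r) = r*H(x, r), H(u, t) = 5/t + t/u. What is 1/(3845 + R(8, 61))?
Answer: 8/34521 ≈ 0.00023174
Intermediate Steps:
R(x, r) = r*(5/r + r/x)
1/(3845 + R(8, 61)) = 1/(3845 + (5 + 61**2/8)) = 1/(3845 + (5 + 3721*(1/8))) = 1/(3845 + (5 + 3721/8)) = 1/(3845 + 3761/8) = 1/(34521/8) = 8/34521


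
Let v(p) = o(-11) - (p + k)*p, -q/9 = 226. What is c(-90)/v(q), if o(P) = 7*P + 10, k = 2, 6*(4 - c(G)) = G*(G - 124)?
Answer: 3206/4133155 ≈ 0.00077568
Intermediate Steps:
c(G) = 4 - G*(-124 + G)/6 (c(G) = 4 - G*(G - 124)/6 = 4 - G*(-124 + G)/6)
q = -2034 (q = -9*226 = -2034)
o(P) = 10 + 7*P
v(p) = -67 - p*(2 + p) (v(p) = (10 + 7*(-11)) - (p + 2)*p = (10 - 77) - (2 + p)*p = -67 - p*(2 + p))
c(-90)/v(q) = (4 - 1/6*(-90)**2 + (62/3)*(-90))/(-67 - 1*(-2034)**2 - 2*(-2034)) = (4 - 1/6*8100 - 1860)/(-67 - 1*4137156 + 4068) = (4 - 1350 - 1860)/(-67 - 4137156 + 4068) = -3206/(-4133155) = -3206*(-1/4133155) = 3206/4133155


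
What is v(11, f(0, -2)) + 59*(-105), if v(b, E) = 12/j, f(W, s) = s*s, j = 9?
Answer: -18581/3 ≈ -6193.7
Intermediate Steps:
f(W, s) = s**2
v(b, E) = 4/3 (v(b, E) = 12/9 = 12*(1/9) = 4/3)
v(11, f(0, -2)) + 59*(-105) = 4/3 + 59*(-105) = 4/3 - 6195 = -18581/3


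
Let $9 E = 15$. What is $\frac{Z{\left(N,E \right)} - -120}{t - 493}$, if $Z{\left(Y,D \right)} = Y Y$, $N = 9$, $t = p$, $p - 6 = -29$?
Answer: $- \frac{67}{172} \approx -0.38953$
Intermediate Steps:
$E = \frac{5}{3}$ ($E = \frac{1}{9} \cdot 15 = \frac{5}{3} \approx 1.6667$)
$p = -23$ ($p = 6 - 29 = -23$)
$t = -23$
$Z{\left(Y,D \right)} = Y^{2}$
$\frac{Z{\left(N,E \right)} - -120}{t - 493} = \frac{9^{2} - -120}{-23 - 493} = \frac{81 + 120}{-516} = 201 \left(- \frac{1}{516}\right) = - \frac{67}{172}$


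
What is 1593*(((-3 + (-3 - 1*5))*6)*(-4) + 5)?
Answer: 428517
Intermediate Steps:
1593*(((-3 + (-3 - 1*5))*6)*(-4) + 5) = 1593*(((-3 + (-3 - 5))*6)*(-4) + 5) = 1593*(((-3 - 8)*6)*(-4) + 5) = 1593*(-11*6*(-4) + 5) = 1593*(-66*(-4) + 5) = 1593*(264 + 5) = 1593*269 = 428517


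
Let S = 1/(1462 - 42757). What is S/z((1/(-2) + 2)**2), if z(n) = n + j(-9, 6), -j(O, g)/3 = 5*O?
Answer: -4/22670955 ≈ -1.7644e-7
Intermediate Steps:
j(O, g) = -15*O
z(n) = 135 + n (z(n) = n - 15*(-9) = n + 135 = 135 + n)
S = -1/41295 (S = 1/(-41295) = -1/41295 ≈ -2.4216e-5)
S/z((1/(-2) + 2)**2) = -1/(41295*(135 + (1/(-2) + 2)**2)) = -1/(41295*(135 + (-1/2 + 2)**2)) = -1/(41295*(135 + (3/2)**2)) = -1/(41295*(135 + 9/4)) = -1/(41295*549/4) = -1/41295*4/549 = -4/22670955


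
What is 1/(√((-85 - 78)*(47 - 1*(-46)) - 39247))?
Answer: -I*√54406/54406 ≈ -0.0042872*I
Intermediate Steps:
1/(√((-85 - 78)*(47 - 1*(-46)) - 39247)) = 1/(√(-163*(47 + 46) - 39247)) = 1/(√(-163*93 - 39247)) = 1/(√(-15159 - 39247)) = 1/(√(-54406)) = 1/(I*√54406) = -I*√54406/54406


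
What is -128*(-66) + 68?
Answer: 8516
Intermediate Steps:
-128*(-66) + 68 = 8448 + 68 = 8516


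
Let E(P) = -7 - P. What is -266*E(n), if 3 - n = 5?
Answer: 1330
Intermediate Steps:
n = -2 (n = 3 - 1*5 = 3 - 5 = -2)
-266*E(n) = -266*(-7 - 1*(-2)) = -266*(-7 + 2) = -266*(-5) = 1330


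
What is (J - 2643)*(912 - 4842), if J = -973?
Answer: 14210880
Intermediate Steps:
(J - 2643)*(912 - 4842) = (-973 - 2643)*(912 - 4842) = -3616*(-3930) = 14210880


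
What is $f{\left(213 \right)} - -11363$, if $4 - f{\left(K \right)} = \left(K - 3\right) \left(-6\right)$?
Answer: $12627$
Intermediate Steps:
$f{\left(K \right)} = -14 + 6 K$ ($f{\left(K \right)} = 4 - \left(K - 3\right) \left(-6\right) = 4 - \left(-3 + K\right) \left(-6\right) = 4 - \left(18 - 6 K\right) = 4 + \left(-18 + 6 K\right) = -14 + 6 K$)
$f{\left(213 \right)} - -11363 = \left(-14 + 6 \cdot 213\right) - -11363 = \left(-14 + 1278\right) + 11363 = 1264 + 11363 = 12627$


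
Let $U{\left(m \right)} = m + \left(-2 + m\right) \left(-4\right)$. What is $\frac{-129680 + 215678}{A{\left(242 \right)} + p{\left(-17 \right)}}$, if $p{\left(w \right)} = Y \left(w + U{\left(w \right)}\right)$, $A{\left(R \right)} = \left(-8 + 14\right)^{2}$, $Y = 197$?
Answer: $\frac{14333}{1385} \approx 10.349$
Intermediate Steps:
$A{\left(R \right)} = 36$ ($A{\left(R \right)} = 6^{2} = 36$)
$U{\left(m \right)} = 8 - 3 m$ ($U{\left(m \right)} = m - \left(-8 + 4 m\right) = 8 - 3 m$)
$p{\left(w \right)} = 1576 - 394 w$ ($p{\left(w \right)} = 197 \left(w - \left(-8 + 3 w\right)\right) = 197 \left(8 - 2 w\right) = 1576 - 394 w$)
$\frac{-129680 + 215678}{A{\left(242 \right)} + p{\left(-17 \right)}} = \frac{-129680 + 215678}{36 + \left(1576 - -6698\right)} = \frac{85998}{36 + \left(1576 + 6698\right)} = \frac{85998}{36 + 8274} = \frac{85998}{8310} = 85998 \cdot \frac{1}{8310} = \frac{14333}{1385}$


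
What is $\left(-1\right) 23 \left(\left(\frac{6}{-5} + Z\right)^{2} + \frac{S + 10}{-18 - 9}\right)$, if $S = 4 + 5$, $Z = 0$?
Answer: $- \frac{11431}{675} \approx -16.935$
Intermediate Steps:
$S = 9$
$\left(-1\right) 23 \left(\left(\frac{6}{-5} + Z\right)^{2} + \frac{S + 10}{-18 - 9}\right) = \left(-1\right) 23 \left(\left(\frac{6}{-5} + 0\right)^{2} + \frac{9 + 10}{-18 - 9}\right) = - 23 \left(\left(6 \left(- \frac{1}{5}\right) + 0\right)^{2} + \frac{19}{-27}\right) = - 23 \left(\left(- \frac{6}{5} + 0\right)^{2} + 19 \left(- \frac{1}{27}\right)\right) = - 23 \left(\left(- \frac{6}{5}\right)^{2} - \frac{19}{27}\right) = - 23 \left(\frac{36}{25} - \frac{19}{27}\right) = \left(-23\right) \frac{497}{675} = - \frac{11431}{675}$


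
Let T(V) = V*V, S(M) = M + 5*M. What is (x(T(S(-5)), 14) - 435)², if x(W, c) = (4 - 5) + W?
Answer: 215296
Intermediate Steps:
S(M) = 6*M
T(V) = V²
x(W, c) = -1 + W
(x(T(S(-5)), 14) - 435)² = ((-1 + (6*(-5))²) - 435)² = ((-1 + (-30)²) - 435)² = ((-1 + 900) - 435)² = (899 - 435)² = 464² = 215296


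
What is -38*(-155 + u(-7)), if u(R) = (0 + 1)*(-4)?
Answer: 6042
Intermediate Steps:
u(R) = -4 (u(R) = 1*(-4) = -4)
-38*(-155 + u(-7)) = -38*(-155 - 4) = -38*(-159) = 6042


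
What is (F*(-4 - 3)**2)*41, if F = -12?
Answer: -24108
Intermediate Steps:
(F*(-4 - 3)**2)*41 = -12*(-4 - 3)**2*41 = -12*(-7)**2*41 = -12*49*41 = -588*41 = -24108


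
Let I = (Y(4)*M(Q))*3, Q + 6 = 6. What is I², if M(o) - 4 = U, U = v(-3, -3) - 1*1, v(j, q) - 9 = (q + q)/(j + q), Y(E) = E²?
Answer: 389376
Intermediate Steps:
Q = 0 (Q = -6 + 6 = 0)
v(j, q) = 9 + 2*q/(j + q) (v(j, q) = 9 + (q + q)/(j + q) = 9 + (2*q)/(j + q) = 9 + 2*q/(j + q))
U = 9 (U = (9*(-3) + 11*(-3))/(-3 - 3) - 1*1 = (-27 - 33)/(-6) - 1 = -⅙*(-60) - 1 = 10 - 1 = 9)
M(o) = 13 (M(o) = 4 + 9 = 13)
I = 624 (I = (4²*13)*3 = (16*13)*3 = 208*3 = 624)
I² = 624² = 389376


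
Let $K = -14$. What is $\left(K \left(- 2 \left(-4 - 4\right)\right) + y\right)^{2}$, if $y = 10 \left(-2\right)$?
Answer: $59536$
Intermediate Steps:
$y = -20$
$\left(K \left(- 2 \left(-4 - 4\right)\right) + y\right)^{2} = \left(- 14 \left(- 2 \left(-4 - 4\right)\right) - 20\right)^{2} = \left(- 14 \left(\left(-2\right) \left(-8\right)\right) - 20\right)^{2} = \left(\left(-14\right) 16 - 20\right)^{2} = \left(-224 - 20\right)^{2} = \left(-244\right)^{2} = 59536$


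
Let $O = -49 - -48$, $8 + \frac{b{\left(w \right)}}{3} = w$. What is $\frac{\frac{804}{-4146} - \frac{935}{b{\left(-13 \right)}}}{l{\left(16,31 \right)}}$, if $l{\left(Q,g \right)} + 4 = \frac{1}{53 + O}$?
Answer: $- \frac{33157436}{9011331} \approx -3.6795$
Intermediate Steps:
$b{\left(w \right)} = -24 + 3 w$
$O = -1$ ($O = -49 + 48 = -1$)
$l{\left(Q,g \right)} = - \frac{207}{52}$ ($l{\left(Q,g \right)} = -4 + \frac{1}{53 - 1} = -4 + \frac{1}{52} = - \frac{207}{52}$)
$\frac{\frac{804}{-4146} - \frac{935}{b{\left(-13 \right)}}}{l{\left(16,31 \right)}} = \frac{\frac{804}{-4146} - \frac{935}{-24 + 3 \left(-13\right)}}{- \frac{207}{52}} = \left(804 \left(- \frac{1}{4146}\right) - \frac{935}{-24 - 39}\right) \left(- \frac{52}{207}\right) = \left(- \frac{134}{691} - \frac{935}{-63}\right) \left(- \frac{52}{207}\right) = \left(- \frac{134}{691} - - \frac{935}{63}\right) \left(- \frac{52}{207}\right) = \left(- \frac{134}{691} + \frac{935}{63}\right) \left(- \frac{52}{207}\right) = \frac{637643}{43533} \left(- \frac{52}{207}\right) = - \frac{33157436}{9011331}$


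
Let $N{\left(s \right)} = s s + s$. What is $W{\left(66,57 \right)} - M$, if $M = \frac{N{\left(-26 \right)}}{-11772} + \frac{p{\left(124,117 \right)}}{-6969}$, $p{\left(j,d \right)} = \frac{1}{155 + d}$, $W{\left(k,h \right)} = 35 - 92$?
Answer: $- \frac{105891798275}{1859552208} \approx -56.945$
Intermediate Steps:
$W{\left(k,h \right)} = -57$
$N{\left(s \right)} = s + s^{2}$ ($N{\left(s \right)} = s^{2} + s = s + s^{2}$)
$M = - \frac{102677581}{1859552208}$ ($M = \frac{\left(-26\right) \left(1 - 26\right)}{-11772} + \frac{1}{\left(155 + 117\right) \left(-6969\right)} = \left(-26\right) \left(-25\right) \left(- \frac{1}{11772}\right) + \frac{1}{272} \left(- \frac{1}{6969}\right) = 650 \left(- \frac{1}{11772}\right) + \frac{1}{272} \left(- \frac{1}{6969}\right) = - \frac{325}{5886} - \frac{1}{1895568} = - \frac{102677581}{1859552208} \approx -0.055216$)
$W{\left(66,57 \right)} - M = -57 - - \frac{102677581}{1859552208} = -57 + \frac{102677581}{1859552208} = - \frac{105891798275}{1859552208}$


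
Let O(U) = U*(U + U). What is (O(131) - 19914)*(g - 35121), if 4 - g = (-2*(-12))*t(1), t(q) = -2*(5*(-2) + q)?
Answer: -512189992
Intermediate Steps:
t(q) = 20 - 2*q (t(q) = -2*(-10 + q) = 20 - 2*q)
g = -428 (g = 4 - (-2*(-12))*(20 - 2*1) = 4 - 24*(20 - 2) = 4 - 24*18 = 4 - 1*432 = 4 - 432 = -428)
O(U) = 2*U² (O(U) = U*(2*U) = 2*U²)
(O(131) - 19914)*(g - 35121) = (2*131² - 19914)*(-428 - 35121) = (2*17161 - 19914)*(-35549) = (34322 - 19914)*(-35549) = 14408*(-35549) = -512189992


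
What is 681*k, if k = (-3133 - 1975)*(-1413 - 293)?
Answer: 5934402888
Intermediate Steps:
k = 8714248 (k = -5108*(-1706) = 8714248)
681*k = 681*8714248 = 5934402888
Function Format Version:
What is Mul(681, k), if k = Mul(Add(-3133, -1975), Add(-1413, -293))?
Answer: 5934402888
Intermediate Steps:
k = 8714248 (k = Mul(-5108, -1706) = 8714248)
Mul(681, k) = Mul(681, 8714248) = 5934402888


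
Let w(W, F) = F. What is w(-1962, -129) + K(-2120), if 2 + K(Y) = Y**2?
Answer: 4494269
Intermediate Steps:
K(Y) = -2 + Y**2
w(-1962, -129) + K(-2120) = -129 + (-2 + (-2120)**2) = -129 + (-2 + 4494400) = -129 + 4494398 = 4494269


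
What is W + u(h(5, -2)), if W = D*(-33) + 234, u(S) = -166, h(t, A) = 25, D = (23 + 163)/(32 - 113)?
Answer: 1294/9 ≈ 143.78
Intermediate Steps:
D = -62/27 (D = 186/(-81) = 186*(-1/81) = -62/27 ≈ -2.2963)
W = 2788/9 (W = -62/27*(-33) + 234 = 682/9 + 234 = 2788/9 ≈ 309.78)
W + u(h(5, -2)) = 2788/9 - 166 = 1294/9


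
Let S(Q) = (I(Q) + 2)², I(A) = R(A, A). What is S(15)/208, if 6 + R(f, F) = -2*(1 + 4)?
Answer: 49/52 ≈ 0.94231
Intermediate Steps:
R(f, F) = -16 (R(f, F) = -6 - 2*(1 + 4) = -6 - 2*5 = -6 - 10 = -16)
I(A) = -16
S(Q) = 196 (S(Q) = (-16 + 2)² = (-14)² = 196)
S(15)/208 = 196/208 = 196*(1/208) = 49/52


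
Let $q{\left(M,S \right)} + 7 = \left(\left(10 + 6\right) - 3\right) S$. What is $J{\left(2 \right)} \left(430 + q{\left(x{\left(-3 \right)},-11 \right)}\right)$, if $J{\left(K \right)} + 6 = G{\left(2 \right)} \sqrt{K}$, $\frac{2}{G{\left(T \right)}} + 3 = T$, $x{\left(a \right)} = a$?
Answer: $-1680 - 560 \sqrt{2} \approx -2472.0$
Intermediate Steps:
$G{\left(T \right)} = \frac{2}{-3 + T}$
$q{\left(M,S \right)} = -7 + 13 S$ ($q{\left(M,S \right)} = -7 + \left(\left(10 + 6\right) - 3\right) S = -7 + \left(16 - 3\right) S = -7 + 13 S$)
$J{\left(K \right)} = -6 - 2 \sqrt{K}$ ($J{\left(K \right)} = -6 + \frac{2}{-3 + 2} \sqrt{K} = -6 + \frac{2}{-1} \sqrt{K} = -6 + 2 \left(-1\right) \sqrt{K} = -6 - 2 \sqrt{K}$)
$J{\left(2 \right)} \left(430 + q{\left(x{\left(-3 \right)},-11 \right)}\right) = \left(-6 - 2 \sqrt{2}\right) \left(430 + \left(-7 + 13 \left(-11\right)\right)\right) = \left(-6 - 2 \sqrt{2}\right) \left(430 - 150\right) = \left(-6 - 2 \sqrt{2}\right) 280 = -1680 - 560 \sqrt{2}$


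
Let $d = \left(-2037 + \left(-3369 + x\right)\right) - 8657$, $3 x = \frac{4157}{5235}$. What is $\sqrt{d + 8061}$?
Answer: $\frac{i \sqrt{164478906485}}{5235} \approx 77.471 i$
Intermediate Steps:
$x = \frac{4157}{15705}$ ($x = \frac{4157 \cdot \frac{1}{5235}}{3} = \frac{1}{3} \cdot \frac{4157}{5235} = \frac{4157}{15705} \approx 0.26469$)
$d = - \frac{220855258}{15705}$ ($d = \left(-2037 + \left(-3369 + \frac{4157}{15705}\right)\right) - 8657 = \left(-2037 - \frac{52905988}{15705}\right) - 8657 = - \frac{84897073}{15705} - 8657 = - \frac{220855258}{15705} \approx -14063.0$)
$\sqrt{d + 8061} = \sqrt{- \frac{220855258}{15705} + 8061} = \sqrt{- \frac{94257253}{15705}} = \frac{i \sqrt{164478906485}}{5235}$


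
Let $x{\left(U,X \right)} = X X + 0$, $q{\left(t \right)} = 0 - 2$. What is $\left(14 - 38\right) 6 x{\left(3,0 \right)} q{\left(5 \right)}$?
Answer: $0$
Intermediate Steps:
$q{\left(t \right)} = -2$
$x{\left(U,X \right)} = X^{2}$ ($x{\left(U,X \right)} = X^{2} + 0 = X^{2}$)
$\left(14 - 38\right) 6 x{\left(3,0 \right)} q{\left(5 \right)} = \left(14 - 38\right) 6 \cdot 0^{2} \left(-2\right) = - 24 \cdot 6 \cdot 0 \left(-2\right) = - 24 \cdot 0 \left(-2\right) = \left(-24\right) 0 = 0$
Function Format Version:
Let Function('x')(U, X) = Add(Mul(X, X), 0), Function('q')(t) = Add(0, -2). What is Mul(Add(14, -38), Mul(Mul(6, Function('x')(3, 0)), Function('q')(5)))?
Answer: 0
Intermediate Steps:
Function('q')(t) = -2
Function('x')(U, X) = Pow(X, 2) (Function('x')(U, X) = Add(Pow(X, 2), 0) = Pow(X, 2))
Mul(Add(14, -38), Mul(Mul(6, Function('x')(3, 0)), Function('q')(5))) = Mul(Add(14, -38), Mul(Mul(6, Pow(0, 2)), -2)) = Mul(-24, Mul(Mul(6, 0), -2)) = Mul(-24, Mul(0, -2)) = Mul(-24, 0) = 0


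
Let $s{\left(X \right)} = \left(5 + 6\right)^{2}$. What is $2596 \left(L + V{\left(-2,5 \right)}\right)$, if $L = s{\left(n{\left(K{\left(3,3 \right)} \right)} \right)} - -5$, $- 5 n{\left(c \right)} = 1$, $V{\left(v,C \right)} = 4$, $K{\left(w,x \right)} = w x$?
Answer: $337480$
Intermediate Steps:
$n{\left(c \right)} = - \frac{1}{5}$ ($n{\left(c \right)} = \left(- \frac{1}{5}\right) 1 = - \frac{1}{5}$)
$s{\left(X \right)} = 121$ ($s{\left(X \right)} = 11^{2} = 121$)
$L = 126$ ($L = 121 - -5 = 121 + 5 = 126$)
$2596 \left(L + V{\left(-2,5 \right)}\right) = 2596 \left(126 + 4\right) = 2596 \cdot 130 = 337480$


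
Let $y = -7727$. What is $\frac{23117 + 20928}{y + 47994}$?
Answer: $\frac{44045}{40267} \approx 1.0938$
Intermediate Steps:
$\frac{23117 + 20928}{y + 47994} = \frac{23117 + 20928}{-7727 + 47994} = \frac{44045}{40267}$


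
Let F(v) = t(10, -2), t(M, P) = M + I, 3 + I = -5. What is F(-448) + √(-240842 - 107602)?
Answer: 2 + 6*I*√9679 ≈ 2.0 + 590.29*I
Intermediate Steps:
I = -8 (I = -3 - 5 = -8)
t(M, P) = -8 + M (t(M, P) = M - 8 = -8 + M)
F(v) = 2 (F(v) = -8 + 10 = 2)
F(-448) + √(-240842 - 107602) = 2 + √(-240842 - 107602) = 2 + √(-348444) = 2 + 6*I*√9679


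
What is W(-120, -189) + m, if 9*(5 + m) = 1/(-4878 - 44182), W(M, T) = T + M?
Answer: -138643561/441540 ≈ -314.00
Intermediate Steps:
W(M, T) = M + T
m = -2207701/441540 (m = -5 + 1/(9*(-4878 - 44182)) = -5 + (⅑)/(-49060) = -5 + (⅑)*(-1/49060) = -5 - 1/441540 = -2207701/441540 ≈ -5.0000)
W(-120, -189) + m = (-120 - 189) - 2207701/441540 = -309 - 2207701/441540 = -138643561/441540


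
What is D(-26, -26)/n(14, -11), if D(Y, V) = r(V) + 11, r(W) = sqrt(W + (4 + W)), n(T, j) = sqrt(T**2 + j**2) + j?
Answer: 121/196 + 11*sqrt(317)/196 + I*sqrt(951)/49 + 11*I*sqrt(3)/49 ≈ 1.6166 + 1.0182*I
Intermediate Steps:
n(T, j) = j + sqrt(T**2 + j**2)
r(W) = sqrt(4 + 2*W)
D(Y, V) = 11 + sqrt(4 + 2*V) (D(Y, V) = sqrt(4 + 2*V) + 11 = 11 + sqrt(4 + 2*V))
D(-26, -26)/n(14, -11) = (11 + sqrt(4 + 2*(-26)))/(-11 + sqrt(14**2 + (-11)**2)) = (11 + sqrt(4 - 52))/(-11 + sqrt(196 + 121)) = (11 + sqrt(-48))/(-11 + sqrt(317)) = (11 + 4*I*sqrt(3))/(-11 + sqrt(317))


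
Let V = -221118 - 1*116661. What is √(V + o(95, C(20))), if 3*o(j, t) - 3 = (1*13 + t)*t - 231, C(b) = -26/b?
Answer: I*√33786007/10 ≈ 581.26*I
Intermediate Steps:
V = -337779 (V = -221118 - 116661 = -337779)
o(j, t) = -76 + t*(13 + t)/3 (o(j, t) = 1 + ((1*13 + t)*t - 231)/3 = 1 + ((13 + t)*t - 231)/3 = 1 + (t*(13 + t) - 231)/3 = 1 + (-231 + t*(13 + t))/3 = 1 + (-77 + t*(13 + t)/3) = -76 + t*(13 + t)/3)
√(V + o(95, C(20))) = √(-337779 + (-76 + (-26/20)²/3 + 13*(-26/20)/3)) = √(-337779 + (-76 + (-26*1/20)²/3 + 13*(-26*1/20)/3)) = √(-337779 + (-76 + (-13/10)²/3 + (13/3)*(-13/10))) = √(-337779 + (-76 + (⅓)*(169/100) - 169/30)) = √(-337779 + (-76 + 169/300 - 169/30)) = √(-337779 - 8107/100) = √(-33786007/100) = I*√33786007/10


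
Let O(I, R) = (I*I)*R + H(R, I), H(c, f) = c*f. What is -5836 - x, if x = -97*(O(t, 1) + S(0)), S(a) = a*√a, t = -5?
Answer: -3896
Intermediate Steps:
O(I, R) = I*R + R*I² (O(I, R) = (I*I)*R + R*I = I²*R + I*R = R*I² + I*R = I*R + R*I²)
S(a) = a^(3/2)
x = -1940 (x = -97*(-5*1*(1 - 5) + 0^(3/2)) = -97*(-5*1*(-4) + 0) = -97*(20 + 0) = -97*20 = -1940)
-5836 - x = -5836 - 1*(-1940) = -5836 + 1940 = -3896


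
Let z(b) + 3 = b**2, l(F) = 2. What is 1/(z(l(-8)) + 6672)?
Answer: 1/6673 ≈ 0.00014986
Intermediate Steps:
z(b) = -3 + b**2
1/(z(l(-8)) + 6672) = 1/((-3 + 2**2) + 6672) = 1/((-3 + 4) + 6672) = 1/(1 + 6672) = 1/6673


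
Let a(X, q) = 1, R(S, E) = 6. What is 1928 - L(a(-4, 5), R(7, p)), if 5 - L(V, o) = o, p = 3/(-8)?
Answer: 1929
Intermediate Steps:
p = -3/8 (p = 3*(-1/8) = -3/8 ≈ -0.37500)
L(V, o) = 5 - o
1928 - L(a(-4, 5), R(7, p)) = 1928 - (5 - 1*6) = 1928 - (5 - 6) = 1928 - 1*(-1) = 1928 + 1 = 1929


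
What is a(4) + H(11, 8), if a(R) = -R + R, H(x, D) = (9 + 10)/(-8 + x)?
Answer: 19/3 ≈ 6.3333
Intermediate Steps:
H(x, D) = 19/(-8 + x)
a(R) = 0
a(4) + H(11, 8) = 0 + 19/(-8 + 11) = 0 + 19/3 = 19/3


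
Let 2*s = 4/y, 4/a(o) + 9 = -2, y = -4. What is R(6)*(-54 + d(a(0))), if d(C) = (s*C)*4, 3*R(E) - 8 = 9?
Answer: -9962/33 ≈ -301.88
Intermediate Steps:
a(o) = -4/11 (a(o) = 4/(-9 - 2) = 4/(-11) = 4*(-1/11) = -4/11)
s = -1/2 (s = (4/(-4))/2 = (4*(-1/4))/2 = (1/2)*(-1) = -1/2 ≈ -0.50000)
R(E) = 17/3 (R(E) = 8/3 + (1/3)*9 = 8/3 + 3 = 17/3)
d(C) = -2*C (d(C) = -C/2*4 = -2*C)
R(6)*(-54 + d(a(0))) = 17*(-54 - 2*(-4/11))/3 = 17*(-54 + 8/11)/3 = (17/3)*(-586/11) = -9962/33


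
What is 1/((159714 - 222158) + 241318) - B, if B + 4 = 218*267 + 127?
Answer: -10433541545/178874 ≈ -58329.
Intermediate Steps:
B = 58329 (B = -4 + (218*267 + 127) = -4 + (58206 + 127) = -4 + 58333 = 58329)
1/((159714 - 222158) + 241318) - B = 1/((159714 - 222158) + 241318) - 1*58329 = 1/(-62444 + 241318) - 58329 = 1/178874 - 58329 = -10433541545/178874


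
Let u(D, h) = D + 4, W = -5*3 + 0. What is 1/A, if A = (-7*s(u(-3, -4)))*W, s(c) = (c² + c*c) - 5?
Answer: -1/315 ≈ -0.0031746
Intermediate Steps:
W = -15 (W = -15 + 0 = -15)
u(D, h) = 4 + D
s(c) = -5 + 2*c² (s(c) = (c² + c²) - 5 = 2*c² - 5 = -5 + 2*c²)
A = -315 (A = -7*(-5 + 2*(4 - 3)²)*(-15) = -7*(-5 + 2*1²)*(-15) = -7*(-5 + 2*1)*(-15) = -7*(-5 + 2)*(-15) = -7*(-3)*(-15) = 21*(-15) = -315)
1/A = 1/(-315) = -1/315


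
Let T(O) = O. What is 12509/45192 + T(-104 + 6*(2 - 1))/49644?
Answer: 1048585/3815496 ≈ 0.27482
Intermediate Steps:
12509/45192 + T(-104 + 6*(2 - 1))/49644 = 12509/45192 + (-104 + 6*(2 - 1))/49644 = 12509*(1/45192) + (-104 + 6*1)*(1/49644) = 1787/6456 + (-104 + 6)*(1/49644) = 1787/6456 - 98*1/49644 = 1787/6456 - 7/3546 = 1048585/3815496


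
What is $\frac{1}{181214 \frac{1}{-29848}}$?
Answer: $- \frac{14924}{90607} \approx -0.16471$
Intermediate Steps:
$\frac{1}{181214 \frac{1}{-29848}} = \frac{1}{181214 \left(- \frac{1}{29848}\right)} = \frac{1}{- \frac{90607}{14924}} = - \frac{14924}{90607}$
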